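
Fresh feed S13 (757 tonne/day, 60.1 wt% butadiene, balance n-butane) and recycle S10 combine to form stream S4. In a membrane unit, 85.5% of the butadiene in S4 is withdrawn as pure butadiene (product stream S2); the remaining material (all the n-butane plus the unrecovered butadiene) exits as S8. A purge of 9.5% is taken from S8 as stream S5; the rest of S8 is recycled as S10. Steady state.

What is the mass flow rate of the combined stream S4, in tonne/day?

3703 tonne/day

n-butane enters only via S13 and leaves only via the purge: 757×0.399 = 0.095×(n-butane in S8), and the membrane unit passes all n-butane, so n-butane in S4 = n-butane in S8 = 3179.4 tonne/day.
butadiene in S4: m_A = 757×0.601 + (1−0.095)·(1−0.855)·m_A, so m_A = 454.96/0.8688 = 523.68 tonne/day.
S4 = 523.68 + 3179.4 = 3703.1 tonne/day.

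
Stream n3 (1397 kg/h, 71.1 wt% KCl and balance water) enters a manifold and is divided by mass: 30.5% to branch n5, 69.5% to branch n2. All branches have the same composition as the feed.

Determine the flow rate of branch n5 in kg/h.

426.1 kg/h

Branch n5 flow = 0.305×1397 = 426.08 kg/h.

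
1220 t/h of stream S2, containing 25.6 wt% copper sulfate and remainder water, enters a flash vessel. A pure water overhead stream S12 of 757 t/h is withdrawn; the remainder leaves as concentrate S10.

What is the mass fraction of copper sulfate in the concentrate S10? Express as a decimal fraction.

copper sulfate is not removed: 1220×0.256 = 312.32 t/h of copper sulfate enters S10.
Concentrate = 1220 − 757 = 463 t/h.
Mass fraction = 312.32/463 = 0.675.

0.675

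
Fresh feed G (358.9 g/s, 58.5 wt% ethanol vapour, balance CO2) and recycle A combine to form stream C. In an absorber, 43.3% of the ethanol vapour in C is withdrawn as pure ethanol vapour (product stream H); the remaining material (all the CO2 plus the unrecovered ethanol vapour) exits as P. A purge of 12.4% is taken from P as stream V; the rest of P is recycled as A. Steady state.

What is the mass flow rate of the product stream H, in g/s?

ethanol vapour in C: m_A = 358.9×0.585 + (1−0.124)·(1−0.433)·m_A, so m_A = 209.96/0.5033 = 417.15 g/s.
Product H = 0.433×417.15 = 180.63 g/s.

180.6 g/s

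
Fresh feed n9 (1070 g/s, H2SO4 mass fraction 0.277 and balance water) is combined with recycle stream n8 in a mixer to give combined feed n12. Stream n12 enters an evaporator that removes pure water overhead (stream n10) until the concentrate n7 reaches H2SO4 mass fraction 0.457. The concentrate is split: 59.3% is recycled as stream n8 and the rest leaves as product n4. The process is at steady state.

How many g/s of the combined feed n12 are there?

Overall H2SO4 balance (none leaves overhead): H2SO4 in fresh feed = H2SO4 in product, i.e. 1070×0.277 = (1−0.593)·n7·0.457.
n7 = 296.39/(0.457×0.407) = 1593.5 g/s.
Recycle n8 = 0.593×1593.5 = 944.95 g/s.
Combined feed n12 = 1070 + 944.95 = 2014.9 g/s.

2015 g/s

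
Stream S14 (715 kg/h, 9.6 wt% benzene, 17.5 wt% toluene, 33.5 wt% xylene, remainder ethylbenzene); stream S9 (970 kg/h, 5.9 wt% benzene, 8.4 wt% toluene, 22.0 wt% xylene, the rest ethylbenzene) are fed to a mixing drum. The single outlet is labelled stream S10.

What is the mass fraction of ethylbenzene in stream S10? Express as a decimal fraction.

Total flow out = 715 + 970 = 1685 kg/h.
ethylbenzene in = 715×0.394 + 970×0.637 = 899.6 kg/h.
ethylbenzene mass fraction in S10 = 899.6/1685 = 0.534.

0.534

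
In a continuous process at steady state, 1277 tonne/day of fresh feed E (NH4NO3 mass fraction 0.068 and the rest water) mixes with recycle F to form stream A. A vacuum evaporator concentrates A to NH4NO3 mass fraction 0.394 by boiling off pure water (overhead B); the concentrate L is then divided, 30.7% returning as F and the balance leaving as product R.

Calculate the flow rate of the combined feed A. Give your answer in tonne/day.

Overall NH4NO3 balance (none leaves overhead): NH4NO3 in fresh feed = NH4NO3 in product, i.e. 1277×0.068 = (1−0.307)·L·0.394.
L = 86.836/(0.394×0.693) = 318.03 tonne/day.
Recycle F = 0.307×318.03 = 97.636 tonne/day.
Combined feed A = 1277 + 97.636 = 1374.6 tonne/day.

1375 tonne/day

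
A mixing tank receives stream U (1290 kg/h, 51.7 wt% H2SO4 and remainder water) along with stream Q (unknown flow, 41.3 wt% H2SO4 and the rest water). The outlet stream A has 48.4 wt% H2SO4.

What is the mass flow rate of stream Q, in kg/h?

Let Q be the unknown flow. Total out = 1290 + Q.
H2SO4 balance: 666.93 + 0.413·Q = 0.484·(1290 + Q)
(0.413 − 0.484)·Q = 0.484×1290 − 666.93 = -42.57
Q = -42.57 / -0.071 = 599.58 kg/h

599.6 kg/h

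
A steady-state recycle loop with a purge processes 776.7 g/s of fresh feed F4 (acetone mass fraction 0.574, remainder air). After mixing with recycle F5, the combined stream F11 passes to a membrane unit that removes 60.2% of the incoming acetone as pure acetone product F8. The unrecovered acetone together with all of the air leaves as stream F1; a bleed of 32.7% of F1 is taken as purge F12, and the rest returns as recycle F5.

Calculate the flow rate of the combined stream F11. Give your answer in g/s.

air enters only via F4 and leaves only via the purge: 776.7×0.426 = 0.327×(air in F1), and the membrane unit passes all air, so air in F11 = air in F1 = 1011.8 g/s.
acetone in F11: m_A = 776.7×0.574 + (1−0.327)·(1−0.602)·m_A, so m_A = 445.83/0.7321 = 608.93 g/s.
F11 = 608.93 + 1011.8 = 1620.8 g/s.

1621 g/s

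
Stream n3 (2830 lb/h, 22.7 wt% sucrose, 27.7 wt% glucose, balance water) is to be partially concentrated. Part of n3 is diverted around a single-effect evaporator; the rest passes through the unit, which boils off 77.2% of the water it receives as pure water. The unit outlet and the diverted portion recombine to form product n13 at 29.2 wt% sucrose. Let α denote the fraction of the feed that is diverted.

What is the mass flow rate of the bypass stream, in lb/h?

1185 lb/h

All 2830×0.227 = 642.41 lb/h of sucrose reaches n13, so n13 = 642.41/0.292 = 2200 lb/h and vapour = 629.97 lb/h.
The evaporator receives (1−α)·2830 of feed at 0.496 water and removes 0.772 of that water:
0.772×0.496×(1−α)×2830 = 629.97
(1−α) = 629.97/1083.6 = 0.5813;  α = 0.4187.
Bypass flow = 0.4187×2830 = 1184.8 lb/h.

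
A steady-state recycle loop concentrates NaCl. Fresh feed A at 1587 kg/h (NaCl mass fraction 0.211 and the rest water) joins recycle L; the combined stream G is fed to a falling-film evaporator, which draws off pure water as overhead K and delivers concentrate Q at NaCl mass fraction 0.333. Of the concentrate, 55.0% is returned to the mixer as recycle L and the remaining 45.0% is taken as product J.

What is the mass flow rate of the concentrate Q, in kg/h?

2235 kg/h

Overall NaCl balance (none leaves overhead): NaCl in fresh feed = NaCl in product, i.e. 1587×0.211 = (1−0.550)·Q·0.333.
Q = 334.86/(0.333×0.450) = 2234.6 kg/h.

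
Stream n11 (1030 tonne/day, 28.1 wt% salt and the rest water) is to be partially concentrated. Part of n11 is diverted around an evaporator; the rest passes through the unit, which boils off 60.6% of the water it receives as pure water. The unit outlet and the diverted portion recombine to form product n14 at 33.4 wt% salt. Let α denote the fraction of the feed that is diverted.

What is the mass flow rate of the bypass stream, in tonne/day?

654.9 tonne/day

All 1030×0.281 = 289.43 tonne/day of salt reaches n14, so n14 = 289.43/0.334 = 866.56 tonne/day and vapour = 163.44 tonne/day.
The evaporator receives (1−α)·1030 of feed at 0.719 water and removes 0.606 of that water:
0.606×0.719×(1−α)×1030 = 163.44
(1−α) = 163.44/448.79 = 0.3642;  α = 0.6358.
Bypass flow = 0.6358×1030 = 654.88 tonne/day.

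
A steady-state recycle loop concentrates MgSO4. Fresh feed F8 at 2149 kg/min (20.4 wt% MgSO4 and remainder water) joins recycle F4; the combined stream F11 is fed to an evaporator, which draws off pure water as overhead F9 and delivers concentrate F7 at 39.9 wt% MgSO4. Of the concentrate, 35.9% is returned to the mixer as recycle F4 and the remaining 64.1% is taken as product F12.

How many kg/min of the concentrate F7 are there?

1714 kg/min

Overall MgSO4 balance (none leaves overhead): MgSO4 in fresh feed = MgSO4 in product, i.e. 2149×0.204 = (1−0.359)·F7·0.399.
F7 = 438.4/(0.399×0.641) = 1714.1 kg/min.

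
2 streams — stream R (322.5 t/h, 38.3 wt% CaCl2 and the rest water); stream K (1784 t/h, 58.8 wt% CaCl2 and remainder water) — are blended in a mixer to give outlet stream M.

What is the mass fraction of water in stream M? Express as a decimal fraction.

Total flow out = 322.5 + 1784 = 2106.5 t/h.
water in = 322.5×0.617 + 1784×0.412 = 933.99 t/h.
water mass fraction in M = 933.99/2106.5 = 0.443.

0.443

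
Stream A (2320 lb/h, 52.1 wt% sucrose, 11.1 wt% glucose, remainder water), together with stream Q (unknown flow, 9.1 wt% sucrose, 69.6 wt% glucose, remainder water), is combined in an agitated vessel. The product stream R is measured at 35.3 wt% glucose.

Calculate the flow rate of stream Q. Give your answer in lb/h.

Let Q be the unknown flow. Total out = 2320 + Q.
glucose balance: 257.52 + 0.696·Q = 0.353·(2320 + Q)
(0.696 − 0.353)·Q = 0.353×2320 − 257.52 = 561.44
Q = 561.44 / 0.343 = 1636.9 lb/h

1637 lb/h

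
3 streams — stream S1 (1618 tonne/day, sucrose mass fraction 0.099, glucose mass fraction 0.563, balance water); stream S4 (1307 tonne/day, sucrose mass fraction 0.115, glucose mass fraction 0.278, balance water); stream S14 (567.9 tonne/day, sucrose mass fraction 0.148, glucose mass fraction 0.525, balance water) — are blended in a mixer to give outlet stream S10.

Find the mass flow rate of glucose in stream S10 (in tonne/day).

glucose out = glucose in = 1618×0.563 + 1307×0.278 + 567.9×0.525 = 1572.4 tonne/day.

1572 tonne/day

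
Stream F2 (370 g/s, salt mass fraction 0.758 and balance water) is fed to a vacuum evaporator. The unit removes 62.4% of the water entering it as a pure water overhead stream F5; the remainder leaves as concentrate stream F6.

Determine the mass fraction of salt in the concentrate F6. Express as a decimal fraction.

0.893

salt is not removed: 370×0.758 = 280.46 g/s of salt enters F6.
water entering = 370×0.242 = 89.54 g/s; overhead removed = 0.624×89.54 = 55.873 g/s.
Concentrate = 370 − 55.873 = 314.13 g/s.
Mass fraction = 280.46/314.13 = 0.893.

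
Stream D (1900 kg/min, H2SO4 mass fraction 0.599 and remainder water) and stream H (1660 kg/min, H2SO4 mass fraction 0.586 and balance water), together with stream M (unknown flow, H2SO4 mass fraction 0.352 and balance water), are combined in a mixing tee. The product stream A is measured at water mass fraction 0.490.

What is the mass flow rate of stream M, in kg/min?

Let M be the unknown flow. Total out = 3560 + M.
water balance: 1449.1 + 0.648·M = 0.490·(3560 + M)
(0.648 − 0.490)·M = 0.490×3560 − 1449.1 = 295.26
M = 295.26 / 0.158 = 1868.7 kg/min

1869 kg/min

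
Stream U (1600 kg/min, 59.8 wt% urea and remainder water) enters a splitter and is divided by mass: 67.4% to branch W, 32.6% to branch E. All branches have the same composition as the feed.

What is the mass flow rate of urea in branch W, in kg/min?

Branch W total = 0.674×1600 = 1078.4 kg/min.
urea in W = 0.598×1078.4 = 644.88 kg/min.

644.9 kg/min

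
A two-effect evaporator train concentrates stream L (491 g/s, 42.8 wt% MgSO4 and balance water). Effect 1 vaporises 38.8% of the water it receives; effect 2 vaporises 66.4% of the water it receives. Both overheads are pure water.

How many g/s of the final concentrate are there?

water in feed = 491×0.572 = 280.85 g/s.
After stage 1: water left = (1−0.388)×280.85 = 171.88; stream total = 382.03 g/s.
After stage 2: water left = (1−0.664)×171.88 = 57.752; final concentrate = 267.9 g/s.

267.9 g/s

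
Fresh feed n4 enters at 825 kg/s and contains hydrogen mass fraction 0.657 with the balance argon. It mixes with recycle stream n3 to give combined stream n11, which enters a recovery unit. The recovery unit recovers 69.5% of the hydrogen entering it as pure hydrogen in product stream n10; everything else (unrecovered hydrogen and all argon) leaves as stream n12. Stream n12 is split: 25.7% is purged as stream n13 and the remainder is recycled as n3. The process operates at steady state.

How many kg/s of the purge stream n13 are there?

337.9 kg/s

argon enters only via n4 and leaves only via the purge: 825×0.343 = 0.257×(argon in n12), and the recovery unit passes all argon, so argon in n11 = argon in n12 = 1101.1 kg/s.
hydrogen in n11: m_A = 825×0.657 + (1−0.257)·(1−0.695)·m_A, so m_A = 542.02/0.7734 = 700.85 kg/s.
n12 = (1−0.695)×700.85 + 1101.1 = 1314.8 kg/s.
Purge n13 = 0.257×1314.8 = 337.91 kg/s.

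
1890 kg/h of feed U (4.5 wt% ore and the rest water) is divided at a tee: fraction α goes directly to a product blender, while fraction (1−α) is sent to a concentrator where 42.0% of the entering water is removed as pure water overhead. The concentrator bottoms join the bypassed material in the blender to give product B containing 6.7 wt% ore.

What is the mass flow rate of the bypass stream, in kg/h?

342.8 kg/h

All 1890×0.045 = 85.05 kg/h of ore reaches B, so B = 85.05/0.067 = 1269.4 kg/h and vapour = 620.6 kg/h.
The evaporator receives (1−α)·1890 of feed at 0.955 water and removes 0.420 of that water:
0.420×0.955×(1−α)×1890 = 620.6
(1−α) = 620.6/758.08 = 0.8186;  α = 0.1814.
Bypass flow = 0.1814×1890 = 342.76 kg/h.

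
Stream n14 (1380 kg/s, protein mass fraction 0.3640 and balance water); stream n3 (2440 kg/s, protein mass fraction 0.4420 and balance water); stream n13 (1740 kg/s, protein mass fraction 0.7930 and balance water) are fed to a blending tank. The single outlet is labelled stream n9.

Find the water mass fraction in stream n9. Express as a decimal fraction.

Total flow out = 1380 + 2440 + 1740 = 5560 kg/s.
water in = 1380×0.636 + 2440×0.558 + 1740×0.207 = 2599.4 kg/s.
water mass fraction in n9 = 2599.4/5560 = 0.4675.

0.4675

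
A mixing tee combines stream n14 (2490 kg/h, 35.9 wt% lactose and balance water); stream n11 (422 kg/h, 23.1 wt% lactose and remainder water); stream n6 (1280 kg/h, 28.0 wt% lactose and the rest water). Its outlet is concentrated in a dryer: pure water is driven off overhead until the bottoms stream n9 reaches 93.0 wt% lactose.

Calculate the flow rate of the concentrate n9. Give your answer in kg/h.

lactose entering = 2490×0.359 + 422×0.231 + 1280×0.280 = 1349.8 kg/h.
All lactose reports to n9, so n9 = 1349.8/0.930 = 1451.4 kg/h.

1451 kg/h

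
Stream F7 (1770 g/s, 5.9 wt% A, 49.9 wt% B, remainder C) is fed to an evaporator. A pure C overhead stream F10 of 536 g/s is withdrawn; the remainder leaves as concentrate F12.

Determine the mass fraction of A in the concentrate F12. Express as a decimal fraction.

A is not removed: 1770×0.059 = 104.43 g/s of A enters F12.
Concentrate = 1770 − 536 = 1234 g/s.
Mass fraction = 104.43/1234 = 0.085.

0.085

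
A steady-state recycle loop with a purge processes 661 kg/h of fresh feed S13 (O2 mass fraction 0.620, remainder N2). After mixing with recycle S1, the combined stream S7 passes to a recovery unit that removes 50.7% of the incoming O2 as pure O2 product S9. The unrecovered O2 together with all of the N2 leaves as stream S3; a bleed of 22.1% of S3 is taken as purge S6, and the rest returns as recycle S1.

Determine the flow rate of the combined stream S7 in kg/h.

N2 enters only via S13 and leaves only via the purge: 661×0.380 = 0.221×(N2 in S3), and the recovery unit passes all N2, so N2 in S7 = N2 in S3 = 1136.6 kg/h.
O2 in S7: m_A = 661×0.620 + (1−0.221)·(1−0.507)·m_A, so m_A = 409.82/0.6160 = 665.34 kg/h.
S7 = 665.34 + 1136.6 = 1801.9 kg/h.

1802 kg/h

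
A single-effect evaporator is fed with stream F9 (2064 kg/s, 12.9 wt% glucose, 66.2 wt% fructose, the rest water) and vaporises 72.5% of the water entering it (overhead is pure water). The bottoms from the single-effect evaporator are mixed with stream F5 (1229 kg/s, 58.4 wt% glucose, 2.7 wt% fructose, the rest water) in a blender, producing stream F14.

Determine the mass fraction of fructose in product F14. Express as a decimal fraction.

Vapour removed = 0.725×0.209×2064 = 312.75 kg/s; concentrate = 1751.3 kg/s.
fructose reaching the mixer = 1366.4 (from concentrate) + 1229×0.027 = 1399.6 kg/s.
Product flow = 1751.3 + 1229 = 2980.3 kg/s; fructose fraction = 0.4696.

0.4696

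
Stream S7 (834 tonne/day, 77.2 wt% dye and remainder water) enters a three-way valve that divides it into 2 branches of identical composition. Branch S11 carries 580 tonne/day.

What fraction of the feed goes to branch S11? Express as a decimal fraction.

0.695

Fraction to S11 = 580/834 = 0.6954.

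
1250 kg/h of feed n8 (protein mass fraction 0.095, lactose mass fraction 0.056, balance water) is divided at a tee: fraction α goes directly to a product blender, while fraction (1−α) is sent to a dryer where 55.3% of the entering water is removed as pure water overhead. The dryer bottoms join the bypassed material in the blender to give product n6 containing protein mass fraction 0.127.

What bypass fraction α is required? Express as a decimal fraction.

All 1250×0.095 = 118.75 kg/h of protein reaches n6, so n6 = 118.75/0.127 = 935.04 kg/h and vapour = 314.96 kg/h.
The evaporator receives (1−α)·1250 of feed at 0.849 water and removes 0.553 of that water:
0.553×0.849×(1−α)×1250 = 314.96
(1−α) = 314.96/586.87 = 0.5367;  α = 0.4633.

0.463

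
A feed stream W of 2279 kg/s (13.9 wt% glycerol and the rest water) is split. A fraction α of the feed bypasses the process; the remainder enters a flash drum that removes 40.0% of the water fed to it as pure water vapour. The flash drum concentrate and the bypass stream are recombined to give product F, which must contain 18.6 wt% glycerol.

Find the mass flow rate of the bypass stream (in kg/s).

All 2279×0.139 = 316.78 kg/s of glycerol reaches F, so F = 316.78/0.186 = 1703.1 kg/s and vapour = 575.88 kg/s.
The evaporator receives (1−α)·2279 of feed at 0.861 water and removes 0.400 of that water:
0.400×0.861×(1−α)×2279 = 575.88
(1−α) = 575.88/784.89 = 0.7337;  α = 0.2663.
Bypass flow = 0.2663×2279 = 606.89 kg/s.

606.9 kg/s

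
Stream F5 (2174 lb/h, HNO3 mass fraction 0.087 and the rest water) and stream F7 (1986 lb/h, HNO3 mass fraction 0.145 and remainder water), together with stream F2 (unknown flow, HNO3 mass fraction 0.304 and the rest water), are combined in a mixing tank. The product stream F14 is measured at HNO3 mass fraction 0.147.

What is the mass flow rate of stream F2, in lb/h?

Let F2 be the unknown flow. Total out = 4160 + F2.
HNO3 balance: 477.11 + 0.304·F2 = 0.147·(4160 + F2)
(0.304 − 0.147)·F2 = 0.147×4160 − 477.11 = 134.41
F2 = 134.41 / 0.157 = 856.13 lb/h

856.1 lb/h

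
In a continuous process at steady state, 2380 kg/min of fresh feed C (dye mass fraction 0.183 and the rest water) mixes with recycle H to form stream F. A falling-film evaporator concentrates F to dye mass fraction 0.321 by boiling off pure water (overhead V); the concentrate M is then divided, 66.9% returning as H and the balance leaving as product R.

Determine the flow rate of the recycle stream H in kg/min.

Overall dye balance (none leaves overhead): dye in fresh feed = dye in product, i.e. 2380×0.183 = (1−0.669)·M·0.321.
M = 435.54/(0.321×0.331) = 4099.2 kg/min.
Recycle H = 0.669×4099.2 = 2742.3 kg/min.

2742 kg/min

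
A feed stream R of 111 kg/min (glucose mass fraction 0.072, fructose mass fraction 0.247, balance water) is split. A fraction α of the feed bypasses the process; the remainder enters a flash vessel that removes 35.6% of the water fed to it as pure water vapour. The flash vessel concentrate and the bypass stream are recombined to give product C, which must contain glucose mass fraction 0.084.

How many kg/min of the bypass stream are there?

All 111×0.072 = 7.992 kg/min of glucose reaches C, so C = 7.992/0.084 = 95.143 kg/min and vapour = 15.857 kg/min.
The evaporator receives (1−α)·111 of feed at 0.681 water and removes 0.356 of that water:
0.356×0.681×(1−α)×111 = 15.857
(1−α) = 15.857/26.91 = 0.5893;  α = 0.4107.
Bypass flow = 0.4107×111 = 45.592 kg/min.

45.59 kg/min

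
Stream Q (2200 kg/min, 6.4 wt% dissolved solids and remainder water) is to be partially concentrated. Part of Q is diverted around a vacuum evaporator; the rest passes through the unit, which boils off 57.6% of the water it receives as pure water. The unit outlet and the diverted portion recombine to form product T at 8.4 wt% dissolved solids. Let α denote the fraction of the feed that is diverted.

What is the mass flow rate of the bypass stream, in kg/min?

1228 kg/min

All 2200×0.064 = 140.8 kg/min of dissolved solids reaches T, so T = 140.8/0.084 = 1676.2 kg/min and vapour = 523.81 kg/min.
The evaporator receives (1−α)·2200 of feed at 0.936 water and removes 0.576 of that water:
0.576×0.936×(1−α)×2200 = 523.81
(1−α) = 523.81/1186.1 = 0.4416;  α = 0.5584.
Bypass flow = 0.5584×2200 = 1228.4 kg/min.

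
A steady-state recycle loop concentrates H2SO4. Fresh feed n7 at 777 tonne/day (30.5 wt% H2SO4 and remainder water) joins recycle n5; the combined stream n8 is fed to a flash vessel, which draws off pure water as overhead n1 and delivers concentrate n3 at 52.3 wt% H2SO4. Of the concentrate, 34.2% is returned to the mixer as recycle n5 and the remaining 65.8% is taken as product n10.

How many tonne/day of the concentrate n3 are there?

Overall H2SO4 balance (none leaves overhead): H2SO4 in fresh feed = H2SO4 in product, i.e. 777×0.305 = (1−0.342)·n3·0.523.
n3 = 236.98/(0.523×0.658) = 688.64 tonne/day.

688.6 tonne/day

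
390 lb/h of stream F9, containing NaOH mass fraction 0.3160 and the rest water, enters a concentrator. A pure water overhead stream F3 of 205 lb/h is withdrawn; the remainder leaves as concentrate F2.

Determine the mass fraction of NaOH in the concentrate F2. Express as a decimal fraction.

NaOH is not removed: 390×0.316 = 123.24 lb/h of NaOH enters F2.
Concentrate = 390 − 205 = 185 lb/h.
Mass fraction = 123.24/185 = 0.6662.

0.6662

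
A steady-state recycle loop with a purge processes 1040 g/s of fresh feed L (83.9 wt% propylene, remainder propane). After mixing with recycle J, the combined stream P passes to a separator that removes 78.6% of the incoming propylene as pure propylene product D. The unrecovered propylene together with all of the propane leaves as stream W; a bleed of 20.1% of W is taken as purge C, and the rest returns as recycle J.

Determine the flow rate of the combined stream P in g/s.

propane enters only via L and leaves only via the purge: 1040×0.161 = 0.201×(propane in W), and the separator passes all propane, so propane in P = propane in W = 833.03 g/s.
propylene in P: m_A = 1040×0.839 + (1−0.201)·(1−0.786)·m_A, so m_A = 872.56/0.8290 = 1052.5 g/s.
P = 1052.5 + 833.03 = 1885.6 g/s.

1886 g/s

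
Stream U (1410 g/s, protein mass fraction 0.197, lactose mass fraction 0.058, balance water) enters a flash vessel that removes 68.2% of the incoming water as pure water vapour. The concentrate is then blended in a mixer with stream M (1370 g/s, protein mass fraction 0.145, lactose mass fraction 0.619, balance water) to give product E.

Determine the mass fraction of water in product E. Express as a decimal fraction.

Vapour removed = 0.682×0.745×1410 = 716.41 g/s; concentrate = 693.59 g/s.
water reaching the mixer = 334.04 (from concentrate) + 1370×0.236 = 657.36 g/s.
Product flow = 693.59 + 1370 = 2063.6 g/s; water fraction = 0.319.

0.319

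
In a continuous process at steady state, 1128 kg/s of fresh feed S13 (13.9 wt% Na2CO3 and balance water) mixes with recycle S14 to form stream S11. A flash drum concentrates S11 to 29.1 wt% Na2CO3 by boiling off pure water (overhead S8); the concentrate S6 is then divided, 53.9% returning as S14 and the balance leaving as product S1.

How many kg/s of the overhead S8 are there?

Overall Na2CO3 balance (none leaves overhead): Na2CO3 in fresh feed = Na2CO3 in product, i.e. 1128×0.139 = (1−0.539)·S6·0.291.
S6 = 156.79/(0.291×0.461) = 1168.8 kg/s.
Recycle S14 = 0.539×1168.8 = 629.97 kg/s.
Combined feed S11 = 1128 + 629.97 = 1758 kg/s.
Overhead S8 = S11 − S6 = 1758 − 1168.8 = 589.2 kg/s.

589.2 kg/s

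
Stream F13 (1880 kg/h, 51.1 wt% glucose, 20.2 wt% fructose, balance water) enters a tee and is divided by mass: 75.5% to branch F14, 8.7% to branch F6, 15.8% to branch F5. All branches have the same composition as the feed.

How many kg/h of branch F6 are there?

Branch F6 flow = 0.087×1880 = 163.56 kg/h.

163.6 kg/h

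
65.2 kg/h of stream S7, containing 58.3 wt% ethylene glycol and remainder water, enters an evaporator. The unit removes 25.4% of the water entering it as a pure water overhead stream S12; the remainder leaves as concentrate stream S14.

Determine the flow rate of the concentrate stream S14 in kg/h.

water entering = 65.2×0.417 = 27.188 kg/h; overhead removed = 0.254×27.188 = 6.9059 kg/h.
Concentrate = 65.2 − 6.9059 = 58.294 kg/h.

58.29 kg/h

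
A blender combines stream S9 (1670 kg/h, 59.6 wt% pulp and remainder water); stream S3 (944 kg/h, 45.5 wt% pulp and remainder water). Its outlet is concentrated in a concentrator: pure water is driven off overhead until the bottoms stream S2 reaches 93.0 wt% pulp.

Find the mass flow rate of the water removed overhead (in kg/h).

pulp entering = 1670×0.596 + 944×0.455 = 1424.8 kg/h.
All pulp reports to S2, so S2 = 1424.8/0.930 = 1532.1 kg/h.
Total feed = 2614 kg/h; overhead = 2614 − 1532.1 = 1081.9 kg/h.

1082 kg/h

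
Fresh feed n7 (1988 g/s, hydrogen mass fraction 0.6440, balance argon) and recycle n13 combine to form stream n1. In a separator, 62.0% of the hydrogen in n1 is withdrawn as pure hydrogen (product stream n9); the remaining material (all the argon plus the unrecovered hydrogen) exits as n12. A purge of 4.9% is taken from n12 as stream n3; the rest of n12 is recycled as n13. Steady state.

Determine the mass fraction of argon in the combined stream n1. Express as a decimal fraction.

argon enters only via n7 and leaves only via the purge: 1988×0.356 = 0.049×(argon in n12), and the separator passes all argon, so argon in n1 = argon in n12 = 14443 g/s.
hydrogen in n1: m_A = 1988×0.644 + (1−0.049)·(1−0.620)·m_A, so m_A = 1280.3/0.6386 = 2004.7 g/s.
n1 = 2004.7 + 14443 = 16448 g/s.
argon fraction in n1 = 14443/16448 = 0.8781.

0.8781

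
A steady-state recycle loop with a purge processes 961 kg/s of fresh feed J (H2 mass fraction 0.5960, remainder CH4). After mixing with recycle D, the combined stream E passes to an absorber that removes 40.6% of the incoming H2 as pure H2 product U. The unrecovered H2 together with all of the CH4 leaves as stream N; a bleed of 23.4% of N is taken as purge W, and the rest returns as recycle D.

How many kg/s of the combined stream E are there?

CH4 enters only via J and leaves only via the purge: 961×0.404 = 0.234×(CH4 in N), and the absorber passes all CH4, so CH4 in E = CH4 in N = 1659.2 kg/s.
H2 in E: m_A = 961×0.596 + (1−0.234)·(1−0.406)·m_A, so m_A = 572.76/0.5450 = 1050.9 kg/s.
E = 1050.9 + 1659.2 = 2710.1 kg/s.

2710 kg/s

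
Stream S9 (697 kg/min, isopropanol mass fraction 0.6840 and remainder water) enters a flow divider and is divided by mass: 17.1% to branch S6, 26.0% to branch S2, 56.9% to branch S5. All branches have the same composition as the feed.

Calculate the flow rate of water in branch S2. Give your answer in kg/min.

Branch S2 total = 0.260×697 = 181.22 kg/min.
water in S2 = 0.316×181.22 = 57.266 kg/min.

57.27 kg/min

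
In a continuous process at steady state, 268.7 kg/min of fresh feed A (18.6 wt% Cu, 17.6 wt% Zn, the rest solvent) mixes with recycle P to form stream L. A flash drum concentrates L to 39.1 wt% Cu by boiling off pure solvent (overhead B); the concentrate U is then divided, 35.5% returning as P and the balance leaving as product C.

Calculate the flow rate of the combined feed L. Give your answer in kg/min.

339.1 kg/min

Overall Cu balance (none leaves overhead): Cu in fresh feed = Cu in product, i.e. 268.7×0.186 = (1−0.355)·U·0.391.
U = 49.978/(0.391×0.645) = 198.17 kg/min.
Recycle P = 0.355×198.17 = 70.351 kg/min.
Combined feed L = 268.7 + 70.351 = 339.05 kg/min.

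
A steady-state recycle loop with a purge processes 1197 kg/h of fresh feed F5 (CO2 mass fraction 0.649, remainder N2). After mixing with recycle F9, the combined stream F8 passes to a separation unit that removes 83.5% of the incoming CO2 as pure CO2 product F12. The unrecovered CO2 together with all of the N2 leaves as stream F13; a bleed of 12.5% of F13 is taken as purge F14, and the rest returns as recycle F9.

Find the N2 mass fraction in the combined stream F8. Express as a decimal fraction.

N2 enters only via F5 and leaves only via the purge: 1197×0.351 = 0.125×(N2 in F13), and the separation unit passes all N2, so N2 in F8 = N2 in F13 = 3361.2 kg/h.
CO2 in F8: m_A = 1197×0.649 + (1−0.125)·(1−0.835)·m_A, so m_A = 776.85/0.8556 = 907.94 kg/h.
F8 = 907.94 + 3361.2 = 4269.1 kg/h.
N2 fraction in F8 = 3361.2/4269.1 = 0.787.

0.787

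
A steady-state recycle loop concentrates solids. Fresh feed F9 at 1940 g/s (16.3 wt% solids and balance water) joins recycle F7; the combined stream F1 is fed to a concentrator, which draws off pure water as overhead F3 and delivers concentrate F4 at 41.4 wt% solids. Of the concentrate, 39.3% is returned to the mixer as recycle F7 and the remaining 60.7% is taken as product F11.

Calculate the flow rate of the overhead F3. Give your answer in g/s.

Overall solids balance (none leaves overhead): solids in fresh feed = solids in product, i.e. 1940×0.163 = (1−0.393)·F4·0.414.
F4 = 316.22/(0.414×0.607) = 1258.3 g/s.
Recycle F7 = 0.393×1258.3 = 494.53 g/s.
Combined feed F1 = 1940 + 494.53 = 2434.5 g/s.
Overhead F3 = F1 − F4 = 2434.5 − 1258.3 = 1176.2 g/s.

1176 g/s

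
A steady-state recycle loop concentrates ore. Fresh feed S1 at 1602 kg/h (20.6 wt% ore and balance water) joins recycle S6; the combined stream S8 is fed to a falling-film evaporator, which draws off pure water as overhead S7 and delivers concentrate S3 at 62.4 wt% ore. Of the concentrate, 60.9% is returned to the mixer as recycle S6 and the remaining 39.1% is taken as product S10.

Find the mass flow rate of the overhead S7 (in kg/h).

Overall ore balance (none leaves overhead): ore in fresh feed = ore in product, i.e. 1602×0.206 = (1−0.609)·S3·0.624.
S3 = 330.01/(0.624×0.391) = 1352.6 kg/h.
Recycle S6 = 0.609×1352.6 = 823.73 kg/h.
Combined feed S8 = 1602 + 823.73 = 2425.7 kg/h.
Overhead S7 = S8 − S3 = 2425.7 − 1352.6 = 1073.1 kg/h.

1073 kg/h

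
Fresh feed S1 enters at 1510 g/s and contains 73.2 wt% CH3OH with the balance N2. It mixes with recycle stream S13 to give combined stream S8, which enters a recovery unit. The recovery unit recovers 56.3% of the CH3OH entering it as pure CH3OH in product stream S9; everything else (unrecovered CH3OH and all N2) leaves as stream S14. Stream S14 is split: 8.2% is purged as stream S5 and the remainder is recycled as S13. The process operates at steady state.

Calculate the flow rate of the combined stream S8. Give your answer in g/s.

6781 g/s

N2 enters only via S1 and leaves only via the purge: 1510×0.268 = 0.082×(N2 in S14), and the recovery unit passes all N2, so N2 in S8 = N2 in S14 = 4935.1 g/s.
CH3OH in S8: m_A = 1510×0.732 + (1−0.082)·(1−0.563)·m_A, so m_A = 1105.3/0.5988 = 1845.8 g/s.
S8 = 1845.8 + 4935.1 = 6780.9 g/s.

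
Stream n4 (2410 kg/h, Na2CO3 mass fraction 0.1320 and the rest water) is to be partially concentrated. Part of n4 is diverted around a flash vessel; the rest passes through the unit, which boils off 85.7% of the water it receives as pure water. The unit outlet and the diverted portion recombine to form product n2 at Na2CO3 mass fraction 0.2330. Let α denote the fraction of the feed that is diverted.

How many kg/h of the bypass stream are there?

All 2410×0.132 = 318.12 kg/h of Na2CO3 reaches n2, so n2 = 318.12/0.233 = 1365.3 kg/h and vapour = 1044.7 kg/h.
The evaporator receives (1−α)·2410 of feed at 0.868 water and removes 0.857 of that water:
0.857×0.868×(1−α)×2410 = 1044.7
(1−α) = 1044.7/1792.7 = 0.5827;  α = 0.4173.
Bypass flow = 0.4173×2410 = 1005.6 kg/h.

1006 kg/h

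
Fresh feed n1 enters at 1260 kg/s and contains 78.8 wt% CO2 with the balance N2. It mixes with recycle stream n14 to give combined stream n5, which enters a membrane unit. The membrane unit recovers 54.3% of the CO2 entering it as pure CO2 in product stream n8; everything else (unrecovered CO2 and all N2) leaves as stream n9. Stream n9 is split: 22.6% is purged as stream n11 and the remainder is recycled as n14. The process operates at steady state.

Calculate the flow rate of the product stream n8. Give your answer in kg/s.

CO2 in n5: m_A = 1260×0.788 + (1−0.226)·(1−0.543)·m_A, so m_A = 992.88/0.6463 = 1536.3 kg/s.
Product n8 = 0.543×1536.3 = 834.21 kg/s.

834.2 kg/s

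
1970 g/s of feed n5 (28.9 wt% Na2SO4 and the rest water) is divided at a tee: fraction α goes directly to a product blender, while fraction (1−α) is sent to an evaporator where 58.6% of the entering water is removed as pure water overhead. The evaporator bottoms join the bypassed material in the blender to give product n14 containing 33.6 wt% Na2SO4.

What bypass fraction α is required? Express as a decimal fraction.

0.664

All 1970×0.289 = 569.33 g/s of Na2SO4 reaches n14, so n14 = 569.33/0.336 = 1694.4 g/s and vapour = 275.57 g/s.
The evaporator receives (1−α)·1970 of feed at 0.711 water and removes 0.586 of that water:
0.586×0.711×(1−α)×1970 = 275.57
(1−α) = 275.57/820.79 = 0.3357;  α = 0.6643.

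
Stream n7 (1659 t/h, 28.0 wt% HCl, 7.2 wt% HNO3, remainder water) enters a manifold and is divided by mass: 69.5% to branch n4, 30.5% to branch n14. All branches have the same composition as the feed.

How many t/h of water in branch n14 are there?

Branch n14 total = 0.305×1659 = 506 t/h.
water in n14 = 0.648×506 = 327.88 t/h.

327.9 t/h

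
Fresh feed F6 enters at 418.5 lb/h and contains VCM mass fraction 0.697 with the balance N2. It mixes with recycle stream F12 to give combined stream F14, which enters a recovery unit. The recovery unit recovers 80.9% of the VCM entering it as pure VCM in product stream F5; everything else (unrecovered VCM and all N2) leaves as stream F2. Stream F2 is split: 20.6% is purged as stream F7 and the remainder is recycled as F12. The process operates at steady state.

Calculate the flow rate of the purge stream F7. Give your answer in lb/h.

N2 enters only via F6 and leaves only via the purge: 418.5×0.303 = 0.206×(N2 in F2), and the recovery unit passes all N2, so N2 in F14 = N2 in F2 = 615.56 lb/h.
VCM in F14: m_A = 418.5×0.697 + (1−0.206)·(1−0.809)·m_A, so m_A = 291.69/0.8483 = 343.84 lb/h.
F2 = (1−0.809)×343.84 + 615.56 = 681.23 lb/h.
Purge F7 = 0.206×681.23 = 140.33 lb/h.

140.3 lb/h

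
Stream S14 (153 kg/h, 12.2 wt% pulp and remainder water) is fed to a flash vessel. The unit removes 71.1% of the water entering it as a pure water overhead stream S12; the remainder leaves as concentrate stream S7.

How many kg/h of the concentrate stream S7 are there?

57.49 kg/h

water entering = 153×0.878 = 134.33 kg/h; overhead removed = 0.711×134.33 = 95.511 kg/h.
Concentrate = 153 − 95.511 = 57.489 kg/h.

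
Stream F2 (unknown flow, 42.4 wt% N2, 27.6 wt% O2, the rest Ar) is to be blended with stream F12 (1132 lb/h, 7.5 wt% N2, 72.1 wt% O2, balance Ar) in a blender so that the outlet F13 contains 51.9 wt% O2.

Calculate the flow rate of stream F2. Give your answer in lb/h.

941 lb/h

Let F2 be the unknown flow. Total out = 1132 + F2.
O2 balance: 816.17 + 0.276·F2 = 0.519·(1132 + F2)
(0.276 − 0.519)·F2 = 0.519×1132 − 816.17 = -228.66
F2 = -228.66 / -0.243 = 941 lb/h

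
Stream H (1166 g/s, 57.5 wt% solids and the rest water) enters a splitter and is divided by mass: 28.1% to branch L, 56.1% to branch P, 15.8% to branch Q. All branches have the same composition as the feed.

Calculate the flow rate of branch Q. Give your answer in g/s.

Branch Q flow = 0.158×1166 = 184.23 g/s.

184.2 g/s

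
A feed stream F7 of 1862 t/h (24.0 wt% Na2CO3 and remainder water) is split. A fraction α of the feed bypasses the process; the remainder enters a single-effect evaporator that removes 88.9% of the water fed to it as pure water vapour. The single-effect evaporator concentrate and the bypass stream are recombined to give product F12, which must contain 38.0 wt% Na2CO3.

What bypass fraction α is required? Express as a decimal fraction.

0.455

All 1862×0.240 = 446.88 t/h of Na2CO3 reaches F12, so F12 = 446.88/0.380 = 1176 t/h and vapour = 686 t/h.
The evaporator receives (1−α)·1862 of feed at 0.760 water and removes 0.889 of that water:
0.889×0.760×(1−α)×1862 = 686
(1−α) = 686/1258 = 0.5453;  α = 0.4547.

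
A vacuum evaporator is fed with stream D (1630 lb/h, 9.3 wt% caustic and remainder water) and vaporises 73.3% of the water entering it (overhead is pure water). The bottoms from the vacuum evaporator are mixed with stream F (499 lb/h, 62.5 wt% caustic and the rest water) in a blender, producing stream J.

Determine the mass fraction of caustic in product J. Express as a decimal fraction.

0.443

Vapour removed = 0.733×0.907×1630 = 1083.7 lb/h; concentrate = 546.33 lb/h.
caustic reaching the mixer = 151.59 (from concentrate) + 499×0.625 = 463.47 lb/h.
Product flow = 546.33 + 499 = 1045.3 lb/h; caustic fraction = 0.443.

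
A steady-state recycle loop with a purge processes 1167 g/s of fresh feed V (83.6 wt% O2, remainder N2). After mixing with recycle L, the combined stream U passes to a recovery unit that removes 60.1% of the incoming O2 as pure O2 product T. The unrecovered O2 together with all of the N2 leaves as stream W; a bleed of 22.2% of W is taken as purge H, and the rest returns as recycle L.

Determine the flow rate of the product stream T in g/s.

O2 in U: m_A = 1167×0.836 + (1−0.222)·(1−0.601)·m_A, so m_A = 975.61/0.6896 = 1414.8 g/s.
Product T = 0.601×1414.8 = 850.29 g/s.

850.3 g/s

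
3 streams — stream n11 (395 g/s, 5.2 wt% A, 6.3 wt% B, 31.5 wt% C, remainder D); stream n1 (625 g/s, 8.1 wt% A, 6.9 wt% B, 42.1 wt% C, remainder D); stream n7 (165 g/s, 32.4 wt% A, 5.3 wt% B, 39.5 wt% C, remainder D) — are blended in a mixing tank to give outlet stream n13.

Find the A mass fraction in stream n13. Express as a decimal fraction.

Total flow out = 395 + 625 + 165 = 1185 g/s.
A in = 395×0.052 + 625×0.081 + 165×0.324 = 124.62 g/s.
A mass fraction in n13 = 124.62/1185 = 0.105.

0.105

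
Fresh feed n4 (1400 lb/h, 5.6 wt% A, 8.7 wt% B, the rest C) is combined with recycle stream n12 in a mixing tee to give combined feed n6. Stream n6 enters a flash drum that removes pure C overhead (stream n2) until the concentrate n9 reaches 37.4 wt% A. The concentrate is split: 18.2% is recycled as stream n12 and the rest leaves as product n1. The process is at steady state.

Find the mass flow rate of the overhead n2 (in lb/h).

Overall A balance (none leaves overhead): A in fresh feed = A in product, i.e. 1400×0.056 = (1−0.182)·n9·0.374.
n9 = 78.4/(0.374×0.818) = 256.27 lb/h.
Recycle n12 = 0.182×256.27 = 46.64 lb/h.
Combined feed n6 = 1400 + 46.64 = 1446.6 lb/h.
Overhead n2 = n6 − n9 = 1446.6 − 256.27 = 1190.4 lb/h.

1190 lb/h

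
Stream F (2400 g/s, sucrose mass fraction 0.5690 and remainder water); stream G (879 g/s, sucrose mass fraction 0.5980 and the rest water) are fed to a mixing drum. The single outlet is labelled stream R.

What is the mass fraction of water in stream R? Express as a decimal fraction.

0.4232

Total flow out = 2400 + 879 = 3279 g/s.
water in = 2400×0.431 + 879×0.402 = 1387.8 g/s.
water mass fraction in R = 1387.8/3279 = 0.4232.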